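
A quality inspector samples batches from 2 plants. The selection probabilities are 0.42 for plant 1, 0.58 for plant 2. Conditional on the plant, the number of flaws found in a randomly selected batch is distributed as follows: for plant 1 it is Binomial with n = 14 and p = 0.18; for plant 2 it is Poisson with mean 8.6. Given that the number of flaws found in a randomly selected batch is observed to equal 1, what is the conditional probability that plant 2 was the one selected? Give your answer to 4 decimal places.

Likelihoods P(X=1 | ·): 1: 0.190977; 2: 0.00158331.
Posterior ∝ prior × likelihood. Numerator for 2: 0.58·0.00158331 = 0.00091832.
Normalizing constant: 0.42·0.190977 + 0.58·0.00158331 = 0.0811286.
P(2 | observation) = 0.00091832 / 0.0811286 = 0.0113193.

0.0113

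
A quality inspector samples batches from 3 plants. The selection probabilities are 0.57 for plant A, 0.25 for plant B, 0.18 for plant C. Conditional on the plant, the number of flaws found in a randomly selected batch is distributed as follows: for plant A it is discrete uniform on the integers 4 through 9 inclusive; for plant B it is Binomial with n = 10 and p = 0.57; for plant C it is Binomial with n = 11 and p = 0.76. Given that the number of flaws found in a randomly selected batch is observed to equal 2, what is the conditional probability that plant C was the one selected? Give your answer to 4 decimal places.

0.0035

Likelihoods P(X=2 | ·): A: 0; B: 0.0170887; C: 8.39249e-05.
Posterior ∝ prior × likelihood. Numerator for C: 0.18·8.39249e-05 = 1.51065e-05.
Normalizing constant: 0.57·0 + 0.25·0.0170887 + 0.18·8.39249e-05 = 0.00428729.
P(C | observation) = 1.51065e-05 / 0.00428729 = 0.00352355.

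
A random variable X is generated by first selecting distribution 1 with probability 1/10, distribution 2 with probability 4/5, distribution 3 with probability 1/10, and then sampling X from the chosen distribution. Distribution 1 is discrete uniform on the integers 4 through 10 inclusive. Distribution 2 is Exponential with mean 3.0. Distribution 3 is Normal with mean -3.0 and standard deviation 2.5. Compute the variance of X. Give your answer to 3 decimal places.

13.385

Per component, 1: μ=7, E[X²]=53; 2: μ=3, E[X²]=18; 3: μ=-3, E[X²]=15.25.
E[X] = 0.1·7 + 0.8·3 + 0.1·-3 = 2.8.
E[X²] = 0.1·53 + 0.8·18 + 0.1·15.25 = 21.225.
Var(X) = E[X²] − (E[X])² = 21.225 − 7.84 = 13.385.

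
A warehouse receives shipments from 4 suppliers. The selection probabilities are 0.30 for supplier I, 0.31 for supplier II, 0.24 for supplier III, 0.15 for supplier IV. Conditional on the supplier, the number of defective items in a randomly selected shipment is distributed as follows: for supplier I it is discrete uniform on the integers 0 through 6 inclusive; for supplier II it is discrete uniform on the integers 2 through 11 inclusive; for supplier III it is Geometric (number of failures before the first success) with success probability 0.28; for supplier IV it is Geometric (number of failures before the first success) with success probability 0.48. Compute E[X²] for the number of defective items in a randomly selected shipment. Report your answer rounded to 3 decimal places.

23.861

For each component E[X²] = Var + (mean)², giving I: 13; II: 50.5; III: 15.7959; IV: 3.43056.
Overall E[X²] = 0.3·13 + 0.31·50.5 + 0.24·15.7959 + 0.15·3.43056 = 23.8606.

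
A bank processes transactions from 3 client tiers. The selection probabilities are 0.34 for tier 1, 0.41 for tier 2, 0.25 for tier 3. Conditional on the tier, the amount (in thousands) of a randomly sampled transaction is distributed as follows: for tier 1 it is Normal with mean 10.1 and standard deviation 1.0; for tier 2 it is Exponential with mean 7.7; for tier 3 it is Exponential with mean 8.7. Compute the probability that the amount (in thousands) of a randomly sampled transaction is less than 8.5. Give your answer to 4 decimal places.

Conditional on each tier, P(X < 8.5): 1: 0.0547993; 2: 0.668423; 3: 0.623566.
By total probability, P(X < 8.5) = 0.34·0.0547993 + 0.41·0.668423 + 0.25·0.623566 = 0.448577.

0.4486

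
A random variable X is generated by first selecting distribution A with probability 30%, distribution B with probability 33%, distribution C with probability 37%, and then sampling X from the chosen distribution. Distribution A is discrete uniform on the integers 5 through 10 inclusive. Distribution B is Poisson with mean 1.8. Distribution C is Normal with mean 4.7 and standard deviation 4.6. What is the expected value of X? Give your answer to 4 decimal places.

4.5830

Component means — A: 7.5; B: 1.8; C: 4.7.
E[X] = 0.3·7.5 + 0.33·1.8 + 0.37·4.7 = 4.583.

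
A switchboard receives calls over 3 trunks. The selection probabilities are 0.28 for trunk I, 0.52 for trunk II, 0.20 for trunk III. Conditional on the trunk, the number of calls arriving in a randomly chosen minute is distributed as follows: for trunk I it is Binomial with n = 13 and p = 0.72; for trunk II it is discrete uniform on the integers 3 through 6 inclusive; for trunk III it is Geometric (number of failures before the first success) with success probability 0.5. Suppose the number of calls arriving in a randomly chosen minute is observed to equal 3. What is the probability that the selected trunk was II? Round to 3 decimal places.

Likelihoods P(X=3 | ·): I: 0.000316187; II: 0.25; III: 0.0625.
Posterior ∝ prior × likelihood. Numerator for II: 0.52·0.25 = 0.13.
Normalizing constant: 0.28·0.000316187 + 0.52·0.25 + 0.2·0.0625 = 0.142589.
P(II | observation) = 0.13 / 0.142589 = 0.911714.

0.912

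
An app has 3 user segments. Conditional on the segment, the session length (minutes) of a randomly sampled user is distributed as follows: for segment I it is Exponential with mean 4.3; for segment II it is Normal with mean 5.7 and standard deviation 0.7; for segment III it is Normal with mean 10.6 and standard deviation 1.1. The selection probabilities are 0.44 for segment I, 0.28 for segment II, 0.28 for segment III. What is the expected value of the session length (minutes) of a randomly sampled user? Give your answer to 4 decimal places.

6.4560

Component means — I: 4.3; II: 5.7; III: 10.6.
E[X] = 0.44·4.3 + 0.28·5.7 + 0.28·10.6 = 6.456.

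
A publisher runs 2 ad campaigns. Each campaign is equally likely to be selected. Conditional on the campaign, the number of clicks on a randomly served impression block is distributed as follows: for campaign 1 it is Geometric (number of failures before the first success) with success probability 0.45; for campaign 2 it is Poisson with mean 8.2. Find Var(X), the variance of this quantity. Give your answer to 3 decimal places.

17.630

Per component, 1: μ=1.22222, E[X²]=4.20988; 2: μ=8.2, E[X²]=75.44.
E[X] = 0.5·1.22222 + 0.5·8.2 = 4.71111.
E[X²] = 0.5·4.20988 + 0.5·75.44 = 39.8249.
Var(X) = E[X²] − (E[X])² = 39.8249 − 22.1946 = 17.6304.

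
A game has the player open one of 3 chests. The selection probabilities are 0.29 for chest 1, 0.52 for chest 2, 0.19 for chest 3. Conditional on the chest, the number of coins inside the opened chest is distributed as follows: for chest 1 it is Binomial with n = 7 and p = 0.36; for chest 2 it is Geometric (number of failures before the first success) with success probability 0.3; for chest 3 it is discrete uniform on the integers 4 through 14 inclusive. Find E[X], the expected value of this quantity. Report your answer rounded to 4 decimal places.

3.6541

Component means — 1: 2.52; 2: 2.33333; 3: 9.
E[X] = 0.29·2.52 + 0.52·2.33333 + 0.19·9 = 3.65413.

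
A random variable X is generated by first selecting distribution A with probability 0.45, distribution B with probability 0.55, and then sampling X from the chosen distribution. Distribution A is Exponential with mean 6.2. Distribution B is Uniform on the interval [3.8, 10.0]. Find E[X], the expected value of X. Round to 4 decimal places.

6.5850

Component means — A: 6.2; B: 6.9.
E[X] = 0.45·6.2 + 0.55·6.9 = 6.585.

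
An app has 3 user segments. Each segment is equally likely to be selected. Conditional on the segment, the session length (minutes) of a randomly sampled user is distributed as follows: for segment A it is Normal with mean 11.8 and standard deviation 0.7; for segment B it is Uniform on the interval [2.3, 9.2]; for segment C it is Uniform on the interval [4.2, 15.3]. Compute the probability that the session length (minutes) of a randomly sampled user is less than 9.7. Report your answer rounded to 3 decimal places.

0.499

Conditional on each segment, P(X < 9.7): A: 0.0013499; B: 1; C: 0.495495.
By total probability, P(X < 9.7) = 0.333333·0.0013499 + 0.333333·1 + 0.333333·0.495495 = 0.498948.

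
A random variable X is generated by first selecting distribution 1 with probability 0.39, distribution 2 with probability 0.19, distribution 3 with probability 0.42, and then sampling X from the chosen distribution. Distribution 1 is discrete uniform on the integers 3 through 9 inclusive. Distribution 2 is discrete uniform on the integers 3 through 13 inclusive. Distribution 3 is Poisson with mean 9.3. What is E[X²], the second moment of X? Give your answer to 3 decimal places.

69.892

For each component E[X²] = Var + (mean)², giving 1: 40; 2: 74; 3: 95.79.
Overall E[X²] = 0.39·40 + 0.19·74 + 0.42·95.79 = 69.8918.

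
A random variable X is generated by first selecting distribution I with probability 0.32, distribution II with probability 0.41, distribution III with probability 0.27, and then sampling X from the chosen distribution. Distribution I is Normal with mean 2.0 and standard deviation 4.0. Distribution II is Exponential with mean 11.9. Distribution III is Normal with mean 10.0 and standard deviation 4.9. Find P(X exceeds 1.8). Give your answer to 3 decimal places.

Conditional on each component, P(X > 1.8): I: 0.519939; II: 0.859624; III: 0.952883.
By total probability, P(X > 1.8) = 0.32·0.519939 + 0.41·0.859624 + 0.27·0.952883 = 0.776104.

0.776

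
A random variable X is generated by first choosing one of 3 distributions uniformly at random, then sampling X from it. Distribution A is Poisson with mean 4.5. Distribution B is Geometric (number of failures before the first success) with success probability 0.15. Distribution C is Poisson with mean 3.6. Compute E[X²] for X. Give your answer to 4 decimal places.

37.0663

For each component E[X²] = Var + (mean)², giving A: 24.75; B: 69.8889; C: 16.56.
Overall E[X²] = 0.333333·24.75 + 0.333333·69.8889 + 0.333333·16.56 = 37.0663.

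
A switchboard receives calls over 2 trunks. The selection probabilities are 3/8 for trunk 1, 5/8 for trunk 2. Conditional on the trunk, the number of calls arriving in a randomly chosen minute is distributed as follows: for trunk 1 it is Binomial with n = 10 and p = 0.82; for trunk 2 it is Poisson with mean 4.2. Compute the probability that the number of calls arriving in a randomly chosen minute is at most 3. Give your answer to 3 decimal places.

Conditional on each trunk, P(X ≤ 3): 1: 0.000440077; 2: 0.395403.
By total probability, P(X ≤ 3) = 0.375·0.000440077 + 0.625·0.395403 = 0.247292.

0.247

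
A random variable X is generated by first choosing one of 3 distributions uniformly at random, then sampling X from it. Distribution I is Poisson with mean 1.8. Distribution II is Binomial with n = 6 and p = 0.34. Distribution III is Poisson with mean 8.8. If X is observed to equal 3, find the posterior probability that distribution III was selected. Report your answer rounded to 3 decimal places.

Likelihoods P(X=3 | ·): I: 0.160671; II: 0.225995; III: 0.0171201.
Posterior ∝ prior × likelihood. Numerator for III: 0.333333·0.0171201 = 0.00570669.
Normalizing constant: 0.333333·0.160671 + 0.333333·0.225995 + 0.333333·0.0171201 = 0.134595.
P(III | observation) = 0.00570669 / 0.134595 = 0.0423989.

0.042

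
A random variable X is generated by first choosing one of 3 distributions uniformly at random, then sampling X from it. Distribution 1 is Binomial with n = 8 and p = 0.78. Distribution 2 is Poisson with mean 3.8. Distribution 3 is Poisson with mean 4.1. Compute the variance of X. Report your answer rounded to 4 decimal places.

4.2713

Per component, 1: μ=6.24, E[X²]=40.3104; 2: μ=3.8, E[X²]=18.24; 3: μ=4.1, E[X²]=20.91.
E[X] = 0.333333·6.24 + 0.333333·3.8 + 0.333333·4.1 = 4.71333.
E[X²] = 0.333333·40.3104 + 0.333333·18.24 + 0.333333·20.91 = 26.4868.
Var(X) = E[X²] − (E[X])² = 26.4868 − 22.2155 = 4.27129.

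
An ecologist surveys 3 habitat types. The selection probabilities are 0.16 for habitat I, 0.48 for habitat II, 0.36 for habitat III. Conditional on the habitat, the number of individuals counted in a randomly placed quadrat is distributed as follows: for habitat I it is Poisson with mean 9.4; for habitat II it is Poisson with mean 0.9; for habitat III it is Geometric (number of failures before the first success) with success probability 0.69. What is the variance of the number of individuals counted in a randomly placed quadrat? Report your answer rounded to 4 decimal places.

Per component, I: μ=9.4, E[X²]=97.76; II: μ=0.9, E[X²]=1.71; III: μ=0.449275, E[X²]=0.852972.
E[X] = 0.16·9.4 + 0.48·0.9 + 0.36·0.449275 = 2.09774.
E[X²] = 0.16·97.76 + 0.48·1.71 + 0.36·0.852972 = 16.7695.
Var(X) = E[X²] − (E[X])² = 16.7695 − 4.40051 = 12.369.

12.3690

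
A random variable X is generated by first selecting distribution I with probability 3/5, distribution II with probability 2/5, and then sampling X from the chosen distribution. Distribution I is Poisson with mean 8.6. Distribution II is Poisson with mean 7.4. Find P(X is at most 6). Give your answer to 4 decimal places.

0.3042

Conditional on each component, P(X ≤ 6): I: 0.245676; II: 0.391962.
By total probability, P(X ≤ 6) = 0.6·0.245676 + 0.4·0.391962 = 0.304191.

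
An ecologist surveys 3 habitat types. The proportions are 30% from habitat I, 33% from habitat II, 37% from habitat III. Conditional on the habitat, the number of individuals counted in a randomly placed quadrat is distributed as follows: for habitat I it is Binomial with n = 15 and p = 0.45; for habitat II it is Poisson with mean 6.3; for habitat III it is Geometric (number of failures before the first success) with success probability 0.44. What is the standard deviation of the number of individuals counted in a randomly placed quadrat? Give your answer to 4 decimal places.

Per component, I: μ=6.75, E[X²]=49.275; II: μ=6.3, E[X²]=45.99; III: μ=1.27273, E[X²]=4.5124.
E[X] = 0.3·6.75 + 0.33·6.3 + 0.37·1.27273 = 4.57491.
E[X²] = 0.3·49.275 + 0.33·45.99 + 0.37·4.5124 = 31.6288.
Var(X) = E[X²] − (E[X])² = 31.6288 − 20.9298 = 10.699.
SD(X) = √10.699 = 3.27093.

3.2709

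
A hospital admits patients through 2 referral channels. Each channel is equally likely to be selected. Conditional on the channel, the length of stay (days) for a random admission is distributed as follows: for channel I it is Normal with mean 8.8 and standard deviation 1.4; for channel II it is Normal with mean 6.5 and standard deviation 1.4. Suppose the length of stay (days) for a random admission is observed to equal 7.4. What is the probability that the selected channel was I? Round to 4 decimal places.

0.4272

Likelihoods f(7.4 | ·): I: 0.172836; II: 0.231762.
Posterior ∝ prior × likelihood. Numerator for I: 0.5·0.172836 = 0.0864181.
Normalizing constant: 0.5·0.172836 + 0.5·0.231762 = 0.202299.
P(I | observation) = 0.0864181 / 0.202299 = 0.42718.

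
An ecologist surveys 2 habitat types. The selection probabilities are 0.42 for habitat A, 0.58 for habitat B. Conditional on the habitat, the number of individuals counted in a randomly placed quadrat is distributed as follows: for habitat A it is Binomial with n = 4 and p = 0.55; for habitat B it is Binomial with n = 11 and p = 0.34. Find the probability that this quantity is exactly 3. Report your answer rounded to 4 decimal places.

0.2612

Conditional on each habitat, P(X = 3): A: 0.299475; B: 0.233492.
By total probability, P(X = 3) = 0.42·0.299475 + 0.58·0.233492 = 0.261205.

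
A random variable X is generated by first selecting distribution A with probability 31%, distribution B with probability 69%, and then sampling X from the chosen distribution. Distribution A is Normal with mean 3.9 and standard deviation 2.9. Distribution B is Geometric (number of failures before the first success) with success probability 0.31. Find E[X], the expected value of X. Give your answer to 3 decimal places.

Component means — A: 3.9; B: 2.22581.
E[X] = 0.31·3.9 + 0.69·2.22581 = 2.74481.

2.745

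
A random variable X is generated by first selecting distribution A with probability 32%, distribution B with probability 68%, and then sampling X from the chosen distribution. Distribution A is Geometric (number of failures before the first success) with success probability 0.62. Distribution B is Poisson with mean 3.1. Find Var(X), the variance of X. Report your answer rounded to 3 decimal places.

3.770

Per component, A: μ=0.612903, E[X²]=1.3642; B: μ=3.1, E[X²]=12.71.
E[X] = 0.32·0.612903 + 0.68·3.1 = 2.30413.
E[X²] = 0.32·1.3642 + 0.68·12.71 = 9.07935.
Var(X) = E[X²] − (E[X])² = 9.07935 − 5.30901 = 3.77033.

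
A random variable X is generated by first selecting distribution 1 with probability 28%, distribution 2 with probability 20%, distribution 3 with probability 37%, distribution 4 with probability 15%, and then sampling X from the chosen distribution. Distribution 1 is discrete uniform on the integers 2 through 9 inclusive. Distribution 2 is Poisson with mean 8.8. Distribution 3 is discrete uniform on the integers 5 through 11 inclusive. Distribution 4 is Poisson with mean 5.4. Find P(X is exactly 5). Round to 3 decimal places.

0.127

Conditional on each component, P(X = 5): 1: 0.125; 2: 0.0662889; 3: 0.142857; 4: 0.172821.
By total probability, P(X = 5) = 0.28·0.125 + 0.2·0.0662889 + 0.37·0.142857 + 0.15·0.172821 = 0.127038.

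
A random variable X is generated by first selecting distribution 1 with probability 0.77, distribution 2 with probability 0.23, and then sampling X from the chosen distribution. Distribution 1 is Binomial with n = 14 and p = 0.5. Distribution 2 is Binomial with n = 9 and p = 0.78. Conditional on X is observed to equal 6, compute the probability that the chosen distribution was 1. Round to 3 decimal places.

0.753

Likelihoods P(X=6 | ·): 1: 0.183289; 2: 0.201426.
Posterior ∝ prior × likelihood. Numerator for 1: 0.77·0.183289 = 0.141132.
Normalizing constant: 0.77·0.183289 + 0.23·0.201426 = 0.18746.
P(1 | observation) = 0.141132 / 0.18746 = 0.752865.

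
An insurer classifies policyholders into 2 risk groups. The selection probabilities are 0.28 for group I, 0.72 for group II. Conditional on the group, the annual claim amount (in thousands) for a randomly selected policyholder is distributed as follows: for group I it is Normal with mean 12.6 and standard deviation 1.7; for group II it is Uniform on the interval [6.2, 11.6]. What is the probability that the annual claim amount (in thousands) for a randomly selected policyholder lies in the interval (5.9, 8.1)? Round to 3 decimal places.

Conditional on each group, P(5.9 < X < 8.1): I: 0.00401922; II: 0.351852.
By total probability, P(5.9 < X < 8.1) = 0.28·0.00401922 + 0.72·0.351852 = 0.254459.

0.254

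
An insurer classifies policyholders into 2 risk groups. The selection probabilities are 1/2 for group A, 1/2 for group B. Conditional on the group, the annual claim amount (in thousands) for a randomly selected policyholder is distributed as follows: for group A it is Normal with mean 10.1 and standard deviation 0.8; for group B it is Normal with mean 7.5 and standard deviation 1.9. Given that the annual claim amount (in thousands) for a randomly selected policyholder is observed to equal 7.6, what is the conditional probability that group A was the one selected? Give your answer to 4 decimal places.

0.0177

Likelihoods f(7.6 | ·): A: 0.00377782; B: 0.209679.
Posterior ∝ prior × likelihood. Numerator for A: 0.5·0.00377782 = 0.00188891.
Normalizing constant: 0.5·0.00377782 + 0.5·0.209679 = 0.106728.
P(A | observation) = 0.00188891 / 0.106728 = 0.0176983.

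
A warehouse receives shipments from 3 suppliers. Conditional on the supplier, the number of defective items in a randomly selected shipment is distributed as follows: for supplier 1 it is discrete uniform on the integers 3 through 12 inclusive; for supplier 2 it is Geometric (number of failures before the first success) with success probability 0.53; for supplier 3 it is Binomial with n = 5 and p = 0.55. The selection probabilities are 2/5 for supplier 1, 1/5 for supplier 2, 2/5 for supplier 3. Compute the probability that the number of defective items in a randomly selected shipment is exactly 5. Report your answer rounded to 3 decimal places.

Conditional on each supplier, P(X = 5): 1: 0.1; 2: 0.0121553; 3: 0.0503284.
By total probability, P(X = 5) = 0.4·0.1 + 0.2·0.0121553 + 0.4·0.0503284 = 0.0625624.

0.063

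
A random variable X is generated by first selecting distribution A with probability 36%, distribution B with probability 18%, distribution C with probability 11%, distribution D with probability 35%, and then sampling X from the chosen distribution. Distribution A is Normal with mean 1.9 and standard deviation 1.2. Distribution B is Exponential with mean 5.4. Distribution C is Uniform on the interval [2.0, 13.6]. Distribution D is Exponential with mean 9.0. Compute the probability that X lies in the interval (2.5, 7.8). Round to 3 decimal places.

0.350

Conditional on each component, P(2.5 < X < 7.8): A: 0.308537; B: 0.393539; C: 0.456897; D: 0.337115.
By total probability, P(2.5 < X < 7.8) = 0.36·0.308537 + 0.18·0.393539 + 0.11·0.456897 + 0.35·0.337115 = 0.350159.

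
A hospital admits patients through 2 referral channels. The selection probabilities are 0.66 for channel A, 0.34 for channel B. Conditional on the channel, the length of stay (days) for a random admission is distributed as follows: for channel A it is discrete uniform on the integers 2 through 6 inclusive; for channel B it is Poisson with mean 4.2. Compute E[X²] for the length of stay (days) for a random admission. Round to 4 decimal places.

For each component E[X²] = Var + (mean)², giving A: 18; B: 21.84.
Overall E[X²] = 0.66·18 + 0.34·21.84 = 19.3056.

19.3056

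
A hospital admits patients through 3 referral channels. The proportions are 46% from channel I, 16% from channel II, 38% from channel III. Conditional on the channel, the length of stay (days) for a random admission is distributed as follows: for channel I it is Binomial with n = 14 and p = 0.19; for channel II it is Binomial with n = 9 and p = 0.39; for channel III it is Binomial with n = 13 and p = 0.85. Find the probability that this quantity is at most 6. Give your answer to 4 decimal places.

0.6130

Conditional on each channel, P(X ≤ 6): I: 0.991287; II: 0.97847; III: 0.00126755.
By total probability, P(X ≤ 6) = 0.46·0.991287 + 0.16·0.97847 + 0.38·0.00126755 = 0.613029.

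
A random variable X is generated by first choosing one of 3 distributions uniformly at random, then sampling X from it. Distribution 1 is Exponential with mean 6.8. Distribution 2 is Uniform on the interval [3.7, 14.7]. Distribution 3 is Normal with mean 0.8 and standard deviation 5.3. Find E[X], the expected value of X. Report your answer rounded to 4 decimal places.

5.6000

Component means — 1: 6.8; 2: 9.2; 3: 0.8.
E[X] = 0.333333·6.8 + 0.333333·9.2 + 0.333333·0.8 = 5.6.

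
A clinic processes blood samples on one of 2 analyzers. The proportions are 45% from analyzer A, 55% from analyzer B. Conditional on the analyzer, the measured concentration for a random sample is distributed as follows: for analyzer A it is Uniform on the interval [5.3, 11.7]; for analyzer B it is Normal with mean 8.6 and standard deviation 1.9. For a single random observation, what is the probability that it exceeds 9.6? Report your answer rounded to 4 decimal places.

Conditional on each analyzer, P(X > 9.6): A: 0.328125; B: 0.299334.
By total probability, P(X > 9.6) = 0.45·0.328125 + 0.55·0.299334 = 0.31229.

0.3123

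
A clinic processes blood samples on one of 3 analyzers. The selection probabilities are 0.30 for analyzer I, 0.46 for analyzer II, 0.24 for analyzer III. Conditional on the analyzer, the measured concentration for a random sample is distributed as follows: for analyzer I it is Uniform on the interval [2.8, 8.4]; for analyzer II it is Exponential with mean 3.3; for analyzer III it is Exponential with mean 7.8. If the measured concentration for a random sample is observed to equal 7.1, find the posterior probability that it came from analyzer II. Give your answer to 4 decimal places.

0.1973

Likelihoods f(7.1 | ·): I: 0.178571; II: 0.0352448; III: 0.0515924.
Posterior ∝ prior × likelihood. Numerator for II: 0.46·0.0352448 = 0.0162126.
Normalizing constant: 0.3·0.178571 + 0.46·0.0352448 + 0.24·0.0515924 = 0.0821662.
P(II | observation) = 0.0162126 / 0.0821662 = 0.197315.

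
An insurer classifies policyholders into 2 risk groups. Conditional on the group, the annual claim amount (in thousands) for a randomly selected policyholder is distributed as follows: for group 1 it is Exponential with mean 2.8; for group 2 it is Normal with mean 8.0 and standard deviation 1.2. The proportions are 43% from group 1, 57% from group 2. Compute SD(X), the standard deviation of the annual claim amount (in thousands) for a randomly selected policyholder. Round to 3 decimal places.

Per component, 1: μ=2.8, E[X²]=15.68; 2: μ=8, E[X²]=65.44.
E[X] = 0.43·2.8 + 0.57·8 = 5.764.
E[X²] = 0.43·15.68 + 0.57·65.44 = 44.0432.
Var(X) = E[X²] − (E[X])² = 44.0432 − 33.2237 = 10.8195.
SD(X) = √10.8195 = 3.2893.

3.289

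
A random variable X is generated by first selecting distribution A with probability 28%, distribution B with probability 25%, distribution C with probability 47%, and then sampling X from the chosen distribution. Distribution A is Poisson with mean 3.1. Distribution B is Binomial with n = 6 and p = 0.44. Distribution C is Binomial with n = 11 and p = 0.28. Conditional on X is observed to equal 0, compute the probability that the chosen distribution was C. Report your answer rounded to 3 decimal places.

Likelihoods P(X=0 | ·): A: 0.0450492; B: 0.030841; C: 0.0269561.
Posterior ∝ prior × likelihood. Numerator for C: 0.47·0.0269561 = 0.0126694.
Normalizing constant: 0.28·0.0450492 + 0.25·0.030841 + 0.47·0.0269561 = 0.0329934.
P(C | observation) = 0.0126694 / 0.0329934 = 0.383997.

0.384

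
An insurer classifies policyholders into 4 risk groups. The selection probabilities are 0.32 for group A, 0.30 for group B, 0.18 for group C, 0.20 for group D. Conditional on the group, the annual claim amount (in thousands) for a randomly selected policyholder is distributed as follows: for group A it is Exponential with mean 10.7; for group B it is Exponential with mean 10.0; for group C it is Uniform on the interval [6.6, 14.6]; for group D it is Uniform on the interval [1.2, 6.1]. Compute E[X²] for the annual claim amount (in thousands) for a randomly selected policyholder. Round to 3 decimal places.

For each component E[X²] = Var + (mean)², giving A: 228.98; B: 200; C: 117.693; D: 15.3233.
Overall E[X²] = 0.32·228.98 + 0.3·200 + 0.18·117.693 + 0.2·15.3233 = 157.523.

157.523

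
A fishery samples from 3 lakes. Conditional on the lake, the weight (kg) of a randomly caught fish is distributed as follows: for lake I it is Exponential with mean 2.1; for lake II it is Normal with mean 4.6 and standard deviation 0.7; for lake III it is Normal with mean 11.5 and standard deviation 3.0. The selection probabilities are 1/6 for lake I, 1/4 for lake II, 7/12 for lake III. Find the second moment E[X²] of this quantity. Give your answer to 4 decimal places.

For each component E[X²] = Var + (mean)², giving I: 8.82; II: 21.65; III: 141.25.
Overall E[X²] = 0.166667·8.82 + 0.25·21.65 + 0.583333·141.25 = 89.2783.

89.2783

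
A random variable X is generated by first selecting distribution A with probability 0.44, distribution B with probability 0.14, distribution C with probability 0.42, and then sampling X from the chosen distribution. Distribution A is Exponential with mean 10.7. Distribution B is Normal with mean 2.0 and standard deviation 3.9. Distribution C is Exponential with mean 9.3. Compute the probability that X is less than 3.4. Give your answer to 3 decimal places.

Conditional on each component, P(X < 3.4): A: 0.27222; B: 0.640193; C: 0.306214.
By total probability, P(X < 3.4) = 0.44·0.27222 + 0.14·0.640193 + 0.42·0.306214 = 0.338014.

0.338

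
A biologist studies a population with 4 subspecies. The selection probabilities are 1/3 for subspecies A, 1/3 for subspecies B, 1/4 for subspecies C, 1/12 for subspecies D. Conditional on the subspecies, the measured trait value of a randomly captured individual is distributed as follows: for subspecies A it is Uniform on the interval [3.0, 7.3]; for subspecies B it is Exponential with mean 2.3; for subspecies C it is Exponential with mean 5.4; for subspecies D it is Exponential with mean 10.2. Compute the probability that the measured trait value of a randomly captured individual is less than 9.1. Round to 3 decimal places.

Conditional on each subspecies, P(X < 9.1): A: 1; B: 0.98087; C: 0.81459; D: 0.590229.
By total probability, P(X < 9.1) = 0.333333·1 + 0.333333·0.98087 + 0.25·0.81459 + 0.0833333·0.590229 = 0.913123.

0.913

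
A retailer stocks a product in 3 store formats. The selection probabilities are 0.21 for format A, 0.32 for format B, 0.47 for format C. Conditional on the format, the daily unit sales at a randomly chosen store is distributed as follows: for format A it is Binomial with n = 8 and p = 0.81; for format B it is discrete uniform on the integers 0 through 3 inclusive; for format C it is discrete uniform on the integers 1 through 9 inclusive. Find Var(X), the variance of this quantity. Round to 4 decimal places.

Per component, A: μ=6.48, E[X²]=43.2216; B: μ=1.5, E[X²]=3.5; C: μ=5, E[X²]=31.6667.
E[X] = 0.21·6.48 + 0.32·1.5 + 0.47·5 = 4.1908.
E[X²] = 0.21·43.2216 + 0.32·3.5 + 0.47·31.6667 = 25.0799.
Var(X) = E[X²] − (E[X])² = 25.0799 − 17.5628 = 7.51706.

7.5171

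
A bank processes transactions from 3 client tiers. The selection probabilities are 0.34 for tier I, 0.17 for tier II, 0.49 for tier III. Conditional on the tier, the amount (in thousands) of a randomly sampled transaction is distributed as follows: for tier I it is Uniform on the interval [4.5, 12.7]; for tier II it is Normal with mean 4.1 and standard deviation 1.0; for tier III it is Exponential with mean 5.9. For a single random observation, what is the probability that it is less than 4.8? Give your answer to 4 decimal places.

0.4141

Conditional on each tier, P(X < 4.8): I: 0.0365854; II: 0.758036; III: 0.556723.
By total probability, P(X < 4.8) = 0.34·0.0365854 + 0.17·0.758036 + 0.49·0.556723 = 0.414099.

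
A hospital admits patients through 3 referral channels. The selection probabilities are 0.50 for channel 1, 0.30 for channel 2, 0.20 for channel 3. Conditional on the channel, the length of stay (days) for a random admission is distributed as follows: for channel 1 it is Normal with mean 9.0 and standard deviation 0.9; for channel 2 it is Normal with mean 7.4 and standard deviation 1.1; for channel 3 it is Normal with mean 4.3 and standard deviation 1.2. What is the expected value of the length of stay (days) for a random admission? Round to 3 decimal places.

Component means — 1: 9; 2: 7.4; 3: 4.3.
E[X] = 0.5·9 + 0.3·7.4 + 0.2·4.3 = 7.58.

7.580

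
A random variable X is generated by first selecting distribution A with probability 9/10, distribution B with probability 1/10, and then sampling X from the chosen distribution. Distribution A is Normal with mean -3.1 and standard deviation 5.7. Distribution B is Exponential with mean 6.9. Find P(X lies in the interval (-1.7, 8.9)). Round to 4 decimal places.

0.4193

Conditional on each component, P(-1.7 < X < 8.9): A: 0.385356; B: 0.724689.
By total probability, P(-1.7 < X < 8.9) = 0.9·0.385356 + 0.1·0.724689 = 0.41929.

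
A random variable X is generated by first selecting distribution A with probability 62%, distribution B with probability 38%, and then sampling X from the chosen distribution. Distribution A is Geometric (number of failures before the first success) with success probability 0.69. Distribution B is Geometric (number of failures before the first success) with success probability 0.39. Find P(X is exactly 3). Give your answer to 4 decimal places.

0.0464

Conditional on each component, P(X = 3): A: 0.0205558; B: 0.0885226.
By total probability, P(X = 3) = 0.62·0.0205558 + 0.38·0.0885226 = 0.0463832.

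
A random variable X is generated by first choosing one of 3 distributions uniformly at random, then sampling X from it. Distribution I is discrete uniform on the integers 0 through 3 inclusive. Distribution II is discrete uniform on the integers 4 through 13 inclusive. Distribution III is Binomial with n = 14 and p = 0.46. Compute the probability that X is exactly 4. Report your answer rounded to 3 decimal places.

Conditional on each component, P(X = 4): I: 0; II: 0.1; III: 0.0944937.
By total probability, P(X = 4) = 0.333333·0 + 0.333333·0.1 + 0.333333·0.0944937 = 0.0648312.

0.065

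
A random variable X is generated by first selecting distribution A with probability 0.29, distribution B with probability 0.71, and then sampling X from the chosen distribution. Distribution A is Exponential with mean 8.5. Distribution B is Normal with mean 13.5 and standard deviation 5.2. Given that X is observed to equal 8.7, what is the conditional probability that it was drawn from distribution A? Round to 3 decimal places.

0.256

Likelihoods f(8.7 | ·): A: 0.0422735; B: 0.0501051.
Posterior ∝ prior × likelihood. Numerator for A: 0.29·0.0422735 = 0.0122593.
Normalizing constant: 0.29·0.0422735 + 0.71·0.0501051 = 0.0478339.
P(A | observation) = 0.0122593 / 0.0478339 = 0.256289.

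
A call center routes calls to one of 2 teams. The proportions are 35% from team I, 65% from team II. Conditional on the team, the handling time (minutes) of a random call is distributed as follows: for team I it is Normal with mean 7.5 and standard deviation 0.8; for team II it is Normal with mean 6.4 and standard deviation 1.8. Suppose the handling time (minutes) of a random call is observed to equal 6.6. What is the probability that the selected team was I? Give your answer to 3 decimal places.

Likelihoods f(6.6 | ·): I: 0.264846; II: 0.220271.
Posterior ∝ prior × likelihood. Numerator for I: 0.35·0.264846 = 0.092696.
Normalizing constant: 0.35·0.264846 + 0.65·0.220271 = 0.235872.
P(I | observation) = 0.092696 / 0.235872 = 0.392993.

0.393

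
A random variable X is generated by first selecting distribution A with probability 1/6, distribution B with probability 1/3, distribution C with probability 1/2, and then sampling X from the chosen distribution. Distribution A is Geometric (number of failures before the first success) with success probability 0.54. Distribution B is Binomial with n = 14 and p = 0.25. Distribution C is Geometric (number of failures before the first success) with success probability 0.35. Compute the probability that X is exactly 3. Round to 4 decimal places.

0.1369

Conditional on each component, P(X = 3): A: 0.0525614; B: 0.240212; C: 0.0961188.
By total probability, P(X = 3) = 0.166667·0.0525614 + 0.333333·0.240212 + 0.5·0.0961188 = 0.13689.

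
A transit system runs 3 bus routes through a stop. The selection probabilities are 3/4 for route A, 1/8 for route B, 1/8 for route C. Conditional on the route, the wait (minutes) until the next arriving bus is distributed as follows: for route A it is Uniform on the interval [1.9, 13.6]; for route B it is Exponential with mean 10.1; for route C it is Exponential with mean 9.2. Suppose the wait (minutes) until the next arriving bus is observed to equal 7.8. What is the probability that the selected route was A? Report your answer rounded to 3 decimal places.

Likelihoods f(7.8 | ·): A: 0.0854701; B: 0.0457386; C: 0.0465593.
Posterior ∝ prior × likelihood. Numerator for A: 0.75·0.0854701 = 0.0641026.
Normalizing constant: 0.75·0.0854701 + 0.125·0.0457386 + 0.125·0.0465593 = 0.0756398.
P(A | observation) = 0.0641026 / 0.0756398 = 0.847471.

0.847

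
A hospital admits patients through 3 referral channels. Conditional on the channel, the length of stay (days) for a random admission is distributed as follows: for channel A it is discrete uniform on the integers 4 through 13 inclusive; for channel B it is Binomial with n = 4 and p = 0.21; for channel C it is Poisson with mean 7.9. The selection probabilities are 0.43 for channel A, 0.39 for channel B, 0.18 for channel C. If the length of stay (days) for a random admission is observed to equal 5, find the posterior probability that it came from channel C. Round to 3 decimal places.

Likelihoods P(X=5 | ·): A: 0.1; B: 0; C: 0.0950666.
Posterior ∝ prior × likelihood. Numerator for C: 0.18·0.0950666 = 0.017112.
Normalizing constant: 0.43·0.1 + 0.39·0 + 0.18·0.0950666 = 0.060112.
P(C | observation) = 0.017112 / 0.060112 = 0.284668.

0.285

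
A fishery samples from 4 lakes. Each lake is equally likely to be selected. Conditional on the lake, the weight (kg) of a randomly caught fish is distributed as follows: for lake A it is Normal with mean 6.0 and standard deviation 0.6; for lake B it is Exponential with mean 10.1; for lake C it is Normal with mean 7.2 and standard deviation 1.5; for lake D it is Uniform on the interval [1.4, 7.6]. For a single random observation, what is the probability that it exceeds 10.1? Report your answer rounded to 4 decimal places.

Conditional on each lake, P(X > 10.1): A: 4.14824e-12; B: 0.367879; C: 0.0265976; D: 0.
By total probability, P(X > 10.1) = 0.25·4.14824e-12 + 0.25·0.367879 + 0.25·0.0265976 + 0.25·0 = 0.0986193.

0.0986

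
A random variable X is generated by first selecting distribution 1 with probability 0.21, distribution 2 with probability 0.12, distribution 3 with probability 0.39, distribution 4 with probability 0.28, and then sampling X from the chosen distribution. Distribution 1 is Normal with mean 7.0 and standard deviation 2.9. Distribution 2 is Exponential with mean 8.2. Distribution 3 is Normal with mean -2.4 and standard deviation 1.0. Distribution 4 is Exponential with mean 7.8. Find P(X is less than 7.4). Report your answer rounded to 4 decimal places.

0.7494

Conditional on each component, P(X < 7.4): 1: 0.554853; 2: 0.594421; 3: 1; 4: 0.612763.
By total probability, P(X < 7.4) = 0.21·0.554853 + 0.12·0.594421 + 0.39·1 + 0.28·0.612763 = 0.749423.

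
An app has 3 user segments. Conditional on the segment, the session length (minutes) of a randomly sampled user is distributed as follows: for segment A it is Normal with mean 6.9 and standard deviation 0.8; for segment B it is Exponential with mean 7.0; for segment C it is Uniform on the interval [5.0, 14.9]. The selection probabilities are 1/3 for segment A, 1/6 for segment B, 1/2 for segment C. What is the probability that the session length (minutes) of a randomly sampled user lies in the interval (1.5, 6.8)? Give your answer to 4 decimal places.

0.3124

Conditional on each segment, P(1.5 < X < 6.8): A: 0.450262; B: 0.428576; C: 0.181818.
By total probability, P(1.5 < X < 6.8) = 0.333333·0.450262 + 0.166667·0.428576 + 0.5·0.181818 = 0.312426.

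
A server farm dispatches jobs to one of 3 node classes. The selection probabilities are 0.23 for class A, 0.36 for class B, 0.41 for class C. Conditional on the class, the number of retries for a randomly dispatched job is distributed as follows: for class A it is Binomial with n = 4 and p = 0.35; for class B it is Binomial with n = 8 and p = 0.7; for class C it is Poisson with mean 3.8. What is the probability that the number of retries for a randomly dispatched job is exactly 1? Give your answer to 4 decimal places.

Conditional on each class, P(X = 1): A: 0.384475; B: 0.00122472; C: 0.0850089.
By total probability, P(X = 1) = 0.23·0.384475 + 0.36·0.00122472 + 0.41·0.0850089 = 0.123724.

0.1237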